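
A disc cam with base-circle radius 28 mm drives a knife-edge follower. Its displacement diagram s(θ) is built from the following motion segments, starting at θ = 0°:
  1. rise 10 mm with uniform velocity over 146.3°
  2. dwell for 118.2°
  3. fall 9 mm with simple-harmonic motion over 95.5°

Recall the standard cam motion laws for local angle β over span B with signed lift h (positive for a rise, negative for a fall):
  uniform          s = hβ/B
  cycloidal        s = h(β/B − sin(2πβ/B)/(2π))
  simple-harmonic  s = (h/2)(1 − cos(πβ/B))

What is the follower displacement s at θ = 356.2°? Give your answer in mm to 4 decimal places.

seg 1 [0°–146.3°] uniform, h=10: full span → s += 10 → s = 10.0000
seg 2 [146.3°–264.5°] dwell: s stays 10.0000
seg 3 [264.5°–360°] simple-harmonic, h=-9: θ=356.2° here. β=91.7, B=95.5. -9/2·(1 − cos(π·0.9602)) = -8.9649 → s = 1.0351

1.0351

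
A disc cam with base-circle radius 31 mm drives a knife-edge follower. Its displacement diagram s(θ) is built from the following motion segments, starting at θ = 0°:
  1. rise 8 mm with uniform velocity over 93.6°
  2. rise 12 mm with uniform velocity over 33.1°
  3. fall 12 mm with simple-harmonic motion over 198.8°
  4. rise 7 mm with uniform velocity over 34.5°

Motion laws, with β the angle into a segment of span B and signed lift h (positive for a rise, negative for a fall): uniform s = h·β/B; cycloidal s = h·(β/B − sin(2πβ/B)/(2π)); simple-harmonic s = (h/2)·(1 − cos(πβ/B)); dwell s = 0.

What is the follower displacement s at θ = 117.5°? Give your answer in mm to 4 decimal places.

seg 1 [0°–93.6°] uniform, h=8: full span → s += 8 → s = 8.0000
seg 2 [93.6°–126.7°] uniform, h=12: θ=117.5° here. β=23.9, B=33.1. 12·23.9/33.1 = 8.6647 → s = 16.6647

16.6647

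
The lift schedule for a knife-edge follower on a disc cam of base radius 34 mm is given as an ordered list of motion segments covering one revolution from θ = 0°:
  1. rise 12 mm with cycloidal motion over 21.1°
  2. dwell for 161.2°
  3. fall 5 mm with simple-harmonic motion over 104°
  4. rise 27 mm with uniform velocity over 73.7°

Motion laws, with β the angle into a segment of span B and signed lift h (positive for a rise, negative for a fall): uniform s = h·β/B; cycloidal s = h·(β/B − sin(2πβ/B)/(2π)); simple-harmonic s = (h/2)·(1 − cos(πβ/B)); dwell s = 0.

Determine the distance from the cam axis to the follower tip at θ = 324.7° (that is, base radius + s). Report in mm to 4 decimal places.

seg 1 [0°–21.1°] cycloidal, h=12: full span → s += 12 → s = 12.0000
seg 2 [21.1°–182.3°] dwell: s stays 12.0000
seg 3 [182.3°–286.3°] simple-harmonic, h=-5: full span → s += -5 → s = 7.0000
seg 4 [286.3°–360°] uniform, h=27: θ=324.7° here. β=38.4, B=73.7. 27·38.4/73.7 = 14.0678 → s = 21.0678
radial distance = base radius + s = 34 + 21.0678 = 55.0678

55.0678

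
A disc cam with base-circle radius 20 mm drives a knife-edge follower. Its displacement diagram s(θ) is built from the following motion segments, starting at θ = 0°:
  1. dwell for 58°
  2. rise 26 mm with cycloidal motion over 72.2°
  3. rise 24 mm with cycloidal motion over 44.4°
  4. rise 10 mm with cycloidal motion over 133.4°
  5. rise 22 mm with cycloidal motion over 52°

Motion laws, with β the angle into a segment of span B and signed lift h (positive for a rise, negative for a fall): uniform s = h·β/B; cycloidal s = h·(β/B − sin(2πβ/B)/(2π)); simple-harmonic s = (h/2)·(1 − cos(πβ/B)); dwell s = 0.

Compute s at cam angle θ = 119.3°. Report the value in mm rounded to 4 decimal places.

seg 1 [0°–58°] dwell: s stays 0.0000
seg 2 [58°–130.2°] cycloidal, h=26: θ=119.3° here. β=61.3, B=72.2. 26·(0.8490 − sin(2π·0.8490)/(2π)) = 25.4373 → s = 25.4373

25.4373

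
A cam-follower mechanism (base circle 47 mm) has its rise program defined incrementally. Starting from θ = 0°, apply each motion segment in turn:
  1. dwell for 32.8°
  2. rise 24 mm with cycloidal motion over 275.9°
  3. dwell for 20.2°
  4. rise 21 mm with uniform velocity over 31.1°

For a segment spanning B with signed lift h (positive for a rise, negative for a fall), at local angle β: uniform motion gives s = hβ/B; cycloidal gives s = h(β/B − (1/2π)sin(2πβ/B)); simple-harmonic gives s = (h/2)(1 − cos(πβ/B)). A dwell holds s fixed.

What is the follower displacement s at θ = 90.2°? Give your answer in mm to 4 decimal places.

seg 1 [0°–32.8°] dwell: s stays 0.0000
seg 2 [32.8°–308.7°] cycloidal, h=24: θ=90.2° here. β=57.4, B=275.9. 24·(0.2080 − sin(2π·0.2080)/(2π)) = 1.3053 → s = 1.3053

1.3053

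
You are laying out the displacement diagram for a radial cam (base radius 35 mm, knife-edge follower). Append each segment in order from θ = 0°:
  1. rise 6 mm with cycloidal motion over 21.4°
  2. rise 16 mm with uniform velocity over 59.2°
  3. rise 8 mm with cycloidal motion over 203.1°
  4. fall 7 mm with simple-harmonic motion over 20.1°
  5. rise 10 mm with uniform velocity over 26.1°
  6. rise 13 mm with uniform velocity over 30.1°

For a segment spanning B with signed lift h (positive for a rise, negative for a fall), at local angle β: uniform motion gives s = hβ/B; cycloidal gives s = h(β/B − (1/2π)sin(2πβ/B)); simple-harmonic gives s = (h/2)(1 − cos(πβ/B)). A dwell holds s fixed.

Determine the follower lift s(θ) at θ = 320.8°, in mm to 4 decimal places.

seg 1 [0°–21.4°] cycloidal, h=6: full span → s += 6 → s = 6.0000
seg 2 [21.4°–80.6°] uniform, h=16: full span → s += 16 → s = 22.0000
seg 3 [80.6°–283.7°] cycloidal, h=8: full span → s += 8 → s = 30.0000
seg 4 [283.7°–303.8°] simple-harmonic, h=-7: full span → s += -7 → s = 23.0000
seg 5 [303.8°–329.9°] uniform, h=10: θ=320.8° here. β=17, B=26.1. 10·17/26.1 = 6.5134 → s = 29.5134

29.5134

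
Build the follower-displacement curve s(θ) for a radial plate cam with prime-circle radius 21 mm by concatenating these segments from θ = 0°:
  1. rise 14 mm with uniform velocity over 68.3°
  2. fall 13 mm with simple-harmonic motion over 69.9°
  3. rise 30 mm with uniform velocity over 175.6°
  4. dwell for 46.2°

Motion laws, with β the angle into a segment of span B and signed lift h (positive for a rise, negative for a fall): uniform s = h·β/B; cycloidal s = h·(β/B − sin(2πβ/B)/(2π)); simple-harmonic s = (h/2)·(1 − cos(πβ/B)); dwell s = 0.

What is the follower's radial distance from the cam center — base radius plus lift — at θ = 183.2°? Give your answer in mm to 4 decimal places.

seg 1 [0°–68.3°] uniform, h=14: full span → s += 14 → s = 14.0000
seg 2 [68.3°–138.2°] simple-harmonic, h=-13: full span → s += -13 → s = 1.0000
seg 3 [138.2°–313.8°] uniform, h=30: θ=183.2° here. β=45, B=175.6. 30·45/175.6 = 7.6879 → s = 8.6879
radial distance = base radius + s = 21 + 8.6879 = 29.6879

29.6879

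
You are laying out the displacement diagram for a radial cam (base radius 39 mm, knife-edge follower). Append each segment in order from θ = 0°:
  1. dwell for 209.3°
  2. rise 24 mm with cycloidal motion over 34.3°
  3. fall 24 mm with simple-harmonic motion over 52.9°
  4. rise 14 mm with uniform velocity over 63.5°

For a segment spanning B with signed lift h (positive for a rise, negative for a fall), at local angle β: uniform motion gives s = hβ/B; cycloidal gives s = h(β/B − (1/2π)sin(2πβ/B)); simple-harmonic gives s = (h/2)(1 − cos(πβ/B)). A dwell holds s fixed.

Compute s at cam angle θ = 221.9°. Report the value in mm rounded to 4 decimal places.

seg 1 [0°–209.3°] dwell: s stays 0.0000
seg 2 [209.3°–243.6°] cycloidal, h=24: θ=221.9° here. β=12.6, B=34.3. 24·(0.3673 − sin(2π·0.3673)/(2π)) = 5.9887 → s = 5.9887

5.9887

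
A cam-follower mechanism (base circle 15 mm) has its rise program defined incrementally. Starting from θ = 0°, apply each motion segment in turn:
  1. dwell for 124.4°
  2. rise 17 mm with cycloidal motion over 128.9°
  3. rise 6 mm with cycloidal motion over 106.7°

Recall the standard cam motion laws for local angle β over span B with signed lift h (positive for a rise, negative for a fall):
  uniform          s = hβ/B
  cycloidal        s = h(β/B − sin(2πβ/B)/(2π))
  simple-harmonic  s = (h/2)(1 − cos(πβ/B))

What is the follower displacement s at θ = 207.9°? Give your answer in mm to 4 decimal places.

seg 1 [0°–124.4°] dwell: s stays 0.0000
seg 2 [124.4°–253.3°] cycloidal, h=17: θ=207.9° here. β=83.5, B=128.9. 17·(0.6478 − sin(2π·0.6478)/(2π)) = 13.1790 → s = 13.1790

13.1790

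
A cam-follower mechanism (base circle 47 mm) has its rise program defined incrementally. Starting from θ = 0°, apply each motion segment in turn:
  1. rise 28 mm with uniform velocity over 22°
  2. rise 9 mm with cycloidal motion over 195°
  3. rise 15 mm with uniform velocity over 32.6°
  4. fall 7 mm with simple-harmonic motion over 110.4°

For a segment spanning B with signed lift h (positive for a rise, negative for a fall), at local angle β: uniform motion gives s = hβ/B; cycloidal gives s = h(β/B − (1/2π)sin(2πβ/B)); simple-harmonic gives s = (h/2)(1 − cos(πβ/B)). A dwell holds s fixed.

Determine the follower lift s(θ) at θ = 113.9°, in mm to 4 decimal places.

seg 1 [0°–22°] uniform, h=28: full span → s += 28 → s = 28.0000
seg 2 [22°–217°] cycloidal, h=9: θ=113.9° here. β=91.9, B=195. 9·(0.4713 − sin(2π·0.4713)/(2π)) = 3.9845 → s = 31.9845

31.9845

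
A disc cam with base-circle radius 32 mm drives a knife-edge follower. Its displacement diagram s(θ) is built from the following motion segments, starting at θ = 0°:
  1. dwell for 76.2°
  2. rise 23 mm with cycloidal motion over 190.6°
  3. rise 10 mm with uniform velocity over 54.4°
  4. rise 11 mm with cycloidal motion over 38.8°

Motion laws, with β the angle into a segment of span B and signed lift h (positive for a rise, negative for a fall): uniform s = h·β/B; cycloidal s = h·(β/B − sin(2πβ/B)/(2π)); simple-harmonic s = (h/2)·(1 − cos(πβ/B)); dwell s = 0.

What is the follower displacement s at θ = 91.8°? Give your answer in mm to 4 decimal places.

seg 1 [0°–76.2°] dwell: s stays 0.0000
seg 2 [76.2°–266.8°] cycloidal, h=23: θ=91.8° here. β=15.6, B=190.6. 23·(0.0818 − sin(2π·0.0818)/(2π)) = 0.0819 → s = 0.0819

0.0819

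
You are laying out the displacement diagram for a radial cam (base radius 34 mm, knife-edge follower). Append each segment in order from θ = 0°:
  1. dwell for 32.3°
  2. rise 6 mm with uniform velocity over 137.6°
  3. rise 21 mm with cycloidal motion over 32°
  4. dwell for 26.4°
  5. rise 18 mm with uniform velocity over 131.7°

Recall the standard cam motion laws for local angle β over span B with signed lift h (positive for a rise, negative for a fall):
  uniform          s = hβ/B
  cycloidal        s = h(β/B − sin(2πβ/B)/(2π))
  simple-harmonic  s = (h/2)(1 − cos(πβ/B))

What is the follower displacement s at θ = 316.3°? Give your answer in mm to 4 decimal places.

seg 1 [0°–32.3°] dwell: s stays 0.0000
seg 2 [32.3°–169.9°] uniform, h=6: full span → s += 6 → s = 6.0000
seg 3 [169.9°–201.9°] cycloidal, h=21: full span → s += 21 → s = 27.0000
seg 4 [201.9°–228.3°] dwell: s stays 27.0000
seg 5 [228.3°–360°] uniform, h=18: θ=316.3° here. β=88, B=131.7. 18·88/131.7 = 12.0273 → s = 39.0273

39.0273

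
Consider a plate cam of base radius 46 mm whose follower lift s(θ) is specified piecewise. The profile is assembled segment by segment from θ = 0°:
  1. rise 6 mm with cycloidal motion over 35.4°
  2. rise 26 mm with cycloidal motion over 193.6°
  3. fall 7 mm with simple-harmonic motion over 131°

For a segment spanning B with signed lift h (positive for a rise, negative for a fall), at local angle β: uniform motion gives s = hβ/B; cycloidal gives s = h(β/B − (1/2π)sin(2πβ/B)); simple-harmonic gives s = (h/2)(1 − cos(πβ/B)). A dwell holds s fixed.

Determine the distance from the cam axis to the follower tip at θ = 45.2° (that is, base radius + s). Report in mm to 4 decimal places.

seg 1 [0°–35.4°] cycloidal, h=6: full span → s += 6 → s = 6.0000
seg 2 [35.4°–229°] cycloidal, h=26: θ=45.2° here. β=9.8, B=193.6. 26·(0.0506 − sin(2π·0.0506)/(2π)) = 0.0221 → s = 6.0221
radial distance = base radius + s = 46 + 6.0221 = 52.0221

52.0221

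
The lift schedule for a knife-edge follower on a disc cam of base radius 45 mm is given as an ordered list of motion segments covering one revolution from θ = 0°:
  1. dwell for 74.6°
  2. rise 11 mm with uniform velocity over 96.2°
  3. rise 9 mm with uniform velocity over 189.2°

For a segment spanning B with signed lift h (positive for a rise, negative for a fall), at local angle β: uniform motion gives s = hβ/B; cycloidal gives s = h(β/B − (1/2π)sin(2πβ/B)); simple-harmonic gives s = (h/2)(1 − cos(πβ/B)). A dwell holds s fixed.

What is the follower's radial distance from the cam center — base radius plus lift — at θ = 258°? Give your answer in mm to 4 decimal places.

seg 1 [0°–74.6°] dwell: s stays 0.0000
seg 2 [74.6°–170.8°] uniform, h=11: full span → s += 11 → s = 11.0000
seg 3 [170.8°–360°] uniform, h=9: θ=258° here. β=87.2, B=189.2. 9·87.2/189.2 = 4.1480 → s = 15.1480
radial distance = base radius + s = 45 + 15.1480 = 60.1480

60.1480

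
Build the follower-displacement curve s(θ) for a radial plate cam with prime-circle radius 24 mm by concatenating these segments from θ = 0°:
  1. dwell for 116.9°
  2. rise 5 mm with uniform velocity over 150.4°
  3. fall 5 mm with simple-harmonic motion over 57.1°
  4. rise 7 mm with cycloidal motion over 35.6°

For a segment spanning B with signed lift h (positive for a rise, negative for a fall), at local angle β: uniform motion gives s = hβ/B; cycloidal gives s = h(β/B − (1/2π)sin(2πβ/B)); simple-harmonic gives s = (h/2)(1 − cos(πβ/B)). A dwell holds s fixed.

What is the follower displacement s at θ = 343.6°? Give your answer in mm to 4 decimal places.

seg 1 [0°–116.9°] dwell: s stays 0.0000
seg 2 [116.9°–267.3°] uniform, h=5: full span → s += 5 → s = 5.0000
seg 3 [267.3°–324.4°] simple-harmonic, h=-5: full span → s += -5 → s = 0.0000
seg 4 [324.4°–360°] cycloidal, h=7: θ=343.6° here. β=19.2, B=35.6. 7·(0.5393 − sin(2π·0.5393)/(2π)) = 4.0478 → s = 4.0478

4.0478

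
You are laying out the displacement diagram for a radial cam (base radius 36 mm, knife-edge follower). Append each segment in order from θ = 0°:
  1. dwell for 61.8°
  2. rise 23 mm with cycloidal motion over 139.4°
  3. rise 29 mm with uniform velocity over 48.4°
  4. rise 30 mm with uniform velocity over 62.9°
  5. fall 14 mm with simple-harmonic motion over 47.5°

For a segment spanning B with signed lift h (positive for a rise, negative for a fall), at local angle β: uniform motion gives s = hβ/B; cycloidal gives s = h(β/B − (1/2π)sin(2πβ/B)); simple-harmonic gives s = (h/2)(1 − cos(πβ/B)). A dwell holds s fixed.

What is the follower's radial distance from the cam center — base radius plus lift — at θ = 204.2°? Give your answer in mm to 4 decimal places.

seg 1 [0°–61.8°] dwell: s stays 0.0000
seg 2 [61.8°–201.2°] cycloidal, h=23: full span → s += 23 → s = 23.0000
seg 3 [201.2°–249.6°] uniform, h=29: θ=204.2° here. β=3, B=48.4. 29·3/48.4 = 1.7975 → s = 24.7975
radial distance = base radius + s = 36 + 24.7975 = 60.7975

60.7975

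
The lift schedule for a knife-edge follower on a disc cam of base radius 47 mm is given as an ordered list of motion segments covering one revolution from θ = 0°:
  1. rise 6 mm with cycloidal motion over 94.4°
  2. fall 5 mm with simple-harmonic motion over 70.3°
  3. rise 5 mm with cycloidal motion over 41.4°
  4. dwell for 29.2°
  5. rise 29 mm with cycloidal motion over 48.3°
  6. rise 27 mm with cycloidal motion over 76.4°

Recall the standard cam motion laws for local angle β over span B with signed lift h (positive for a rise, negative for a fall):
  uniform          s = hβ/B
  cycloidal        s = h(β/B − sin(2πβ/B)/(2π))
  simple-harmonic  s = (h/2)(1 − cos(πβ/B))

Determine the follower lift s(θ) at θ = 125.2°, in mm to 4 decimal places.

seg 1 [0°–94.4°] cycloidal, h=6: full span → s += 6 → s = 6.0000
seg 2 [94.4°–164.7°] simple-harmonic, h=-5: θ=125.2° here. β=30.8, B=70.3. -5/2·(1 − cos(π·0.4381)) = -2.0171 → s = 3.9829

3.9829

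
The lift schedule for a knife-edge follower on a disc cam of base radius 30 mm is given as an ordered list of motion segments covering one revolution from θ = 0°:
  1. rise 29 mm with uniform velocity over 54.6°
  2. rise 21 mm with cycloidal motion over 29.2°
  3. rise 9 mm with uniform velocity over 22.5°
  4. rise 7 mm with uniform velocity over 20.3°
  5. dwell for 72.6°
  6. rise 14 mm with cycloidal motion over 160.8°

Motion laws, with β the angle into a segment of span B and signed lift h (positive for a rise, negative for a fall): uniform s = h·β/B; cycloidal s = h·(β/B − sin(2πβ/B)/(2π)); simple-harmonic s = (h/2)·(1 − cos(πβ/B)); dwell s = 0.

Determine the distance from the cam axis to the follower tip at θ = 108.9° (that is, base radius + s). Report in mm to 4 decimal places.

seg 1 [0°–54.6°] uniform, h=29: full span → s += 29 → s = 29.0000
seg 2 [54.6°–83.8°] cycloidal, h=21: full span → s += 21 → s = 50.0000
seg 3 [83.8°–106.3°] uniform, h=9: full span → s += 9 → s = 59.0000
seg 4 [106.3°–126.6°] uniform, h=7: θ=108.9° here. β=2.6, B=20.3. 7·2.6/20.3 = 0.8966 → s = 59.8966
radial distance = base radius + s = 30 + 59.8966 = 89.8966

89.8966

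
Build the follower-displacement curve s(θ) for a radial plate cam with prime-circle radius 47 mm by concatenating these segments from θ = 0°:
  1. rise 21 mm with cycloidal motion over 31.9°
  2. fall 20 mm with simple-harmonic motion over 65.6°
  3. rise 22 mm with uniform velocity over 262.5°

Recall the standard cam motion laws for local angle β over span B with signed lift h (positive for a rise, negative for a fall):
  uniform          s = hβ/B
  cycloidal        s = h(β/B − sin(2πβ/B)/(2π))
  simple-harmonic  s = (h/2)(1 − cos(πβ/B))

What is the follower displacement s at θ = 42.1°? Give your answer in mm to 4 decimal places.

seg 1 [0°–31.9°] cycloidal, h=21: full span → s += 21 → s = 21.0000
seg 2 [31.9°–97.5°] simple-harmonic, h=-20: θ=42.1° here. β=10.2, B=65.6. -20/2·(1 − cos(π·0.1555)) = -1.1695 → s = 19.8305

19.8305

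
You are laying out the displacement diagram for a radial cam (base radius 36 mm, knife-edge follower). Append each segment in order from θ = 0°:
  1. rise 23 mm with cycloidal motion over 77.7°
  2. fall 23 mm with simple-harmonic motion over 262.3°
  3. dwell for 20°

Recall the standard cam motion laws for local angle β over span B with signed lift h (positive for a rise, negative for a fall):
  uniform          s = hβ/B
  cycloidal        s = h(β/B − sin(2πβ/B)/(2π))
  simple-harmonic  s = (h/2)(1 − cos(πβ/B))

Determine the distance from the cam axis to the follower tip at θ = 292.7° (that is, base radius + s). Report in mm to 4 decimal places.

seg 1 [0°–77.7°] cycloidal, h=23: full span → s += 23 → s = 23.0000
seg 2 [77.7°–340°] simple-harmonic, h=-23: θ=292.7° here. β=215, B=262.3. -23/2·(1 − cos(π·0.8197)) = -21.2034 → s = 1.7966
radial distance = base radius + s = 36 + 1.7966 = 37.7966

37.7966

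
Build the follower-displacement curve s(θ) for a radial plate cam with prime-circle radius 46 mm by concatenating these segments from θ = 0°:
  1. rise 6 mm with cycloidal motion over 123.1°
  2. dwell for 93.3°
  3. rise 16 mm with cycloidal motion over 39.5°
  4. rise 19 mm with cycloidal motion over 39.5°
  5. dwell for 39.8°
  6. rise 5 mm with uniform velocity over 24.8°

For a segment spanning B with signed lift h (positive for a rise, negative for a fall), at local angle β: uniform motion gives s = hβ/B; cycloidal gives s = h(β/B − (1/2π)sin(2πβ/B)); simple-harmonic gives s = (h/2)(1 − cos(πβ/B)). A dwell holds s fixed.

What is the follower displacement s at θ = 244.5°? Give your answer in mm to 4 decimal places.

seg 1 [0°–123.1°] cycloidal, h=6: full span → s += 6 → s = 6.0000
seg 2 [123.1°–216.4°] dwell: s stays 6.0000
seg 3 [216.4°–255.9°] cycloidal, h=16: θ=244.5° here. β=28.1, B=39.5. 16·(0.7114 − sin(2π·0.7114)/(2π)) = 13.8542 → s = 19.8542

19.8542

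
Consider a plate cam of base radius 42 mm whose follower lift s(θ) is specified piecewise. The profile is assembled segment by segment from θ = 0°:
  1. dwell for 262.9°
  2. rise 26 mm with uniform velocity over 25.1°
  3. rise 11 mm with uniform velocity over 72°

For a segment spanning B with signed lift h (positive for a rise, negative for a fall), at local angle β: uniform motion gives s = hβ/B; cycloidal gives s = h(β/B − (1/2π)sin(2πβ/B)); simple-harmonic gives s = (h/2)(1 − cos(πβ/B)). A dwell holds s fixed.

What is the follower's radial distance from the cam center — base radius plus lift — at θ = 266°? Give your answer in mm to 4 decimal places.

seg 1 [0°–262.9°] dwell: s stays 0.0000
seg 2 [262.9°–288°] uniform, h=26: θ=266° here. β=3.1, B=25.1. 26·3.1/25.1 = 3.2112 → s = 3.2112
radial distance = base radius + s = 42 + 3.2112 = 45.2112

45.2112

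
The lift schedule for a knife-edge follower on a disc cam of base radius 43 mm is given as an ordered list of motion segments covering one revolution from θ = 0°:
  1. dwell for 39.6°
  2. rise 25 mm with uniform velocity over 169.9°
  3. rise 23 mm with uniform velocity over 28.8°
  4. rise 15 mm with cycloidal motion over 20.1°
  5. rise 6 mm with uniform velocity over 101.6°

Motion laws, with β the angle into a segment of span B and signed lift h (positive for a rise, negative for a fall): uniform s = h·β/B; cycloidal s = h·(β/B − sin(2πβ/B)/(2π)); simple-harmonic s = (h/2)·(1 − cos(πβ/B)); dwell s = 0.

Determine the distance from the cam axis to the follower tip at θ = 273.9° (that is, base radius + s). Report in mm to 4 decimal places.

seg 1 [0°–39.6°] dwell: s stays 0.0000
seg 2 [39.6°–209.5°] uniform, h=25: full span → s += 25 → s = 25.0000
seg 3 [209.5°–238.3°] uniform, h=23: full span → s += 23 → s = 48.0000
seg 4 [238.3°–258.4°] cycloidal, h=15: full span → s += 15 → s = 63.0000
seg 5 [258.4°–360°] uniform, h=6: θ=273.9° here. β=15.5, B=101.6. 6·15.5/101.6 = 0.9154 → s = 63.9154
radial distance = base radius + s = 43 + 63.9154 = 106.9154

106.9154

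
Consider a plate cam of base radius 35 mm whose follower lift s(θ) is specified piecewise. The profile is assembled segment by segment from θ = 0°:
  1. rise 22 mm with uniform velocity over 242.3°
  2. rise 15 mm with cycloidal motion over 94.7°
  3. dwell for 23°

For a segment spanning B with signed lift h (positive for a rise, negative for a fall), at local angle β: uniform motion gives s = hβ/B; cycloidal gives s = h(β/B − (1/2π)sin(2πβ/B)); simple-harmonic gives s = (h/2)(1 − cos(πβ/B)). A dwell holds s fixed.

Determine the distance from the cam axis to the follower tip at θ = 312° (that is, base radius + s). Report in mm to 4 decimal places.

seg 1 [0°–242.3°] uniform, h=22: full span → s += 22 → s = 22.0000
seg 2 [242.3°–337°] cycloidal, h=15: θ=312° here. β=69.7, B=94.7. 15·(0.7360 − sin(2π·0.7360)/(2π)) = 13.4182 → s = 35.4182
radial distance = base radius + s = 35 + 35.4182 = 70.4182

70.4182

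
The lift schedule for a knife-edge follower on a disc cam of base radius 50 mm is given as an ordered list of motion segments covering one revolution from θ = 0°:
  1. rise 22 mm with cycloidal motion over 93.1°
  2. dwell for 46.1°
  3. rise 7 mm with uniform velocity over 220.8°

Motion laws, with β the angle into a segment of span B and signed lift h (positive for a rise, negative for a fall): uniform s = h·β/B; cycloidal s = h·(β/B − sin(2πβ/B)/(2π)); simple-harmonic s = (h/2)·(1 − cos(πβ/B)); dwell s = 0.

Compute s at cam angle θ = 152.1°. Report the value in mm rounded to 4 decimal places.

seg 1 [0°–93.1°] cycloidal, h=22: full span → s += 22 → s = 22.0000
seg 2 [93.1°–139.2°] dwell: s stays 22.0000
seg 3 [139.2°–360°] uniform, h=7: θ=152.1° here. β=12.9, B=220.8. 7·12.9/220.8 = 0.4090 → s = 22.4090

22.4090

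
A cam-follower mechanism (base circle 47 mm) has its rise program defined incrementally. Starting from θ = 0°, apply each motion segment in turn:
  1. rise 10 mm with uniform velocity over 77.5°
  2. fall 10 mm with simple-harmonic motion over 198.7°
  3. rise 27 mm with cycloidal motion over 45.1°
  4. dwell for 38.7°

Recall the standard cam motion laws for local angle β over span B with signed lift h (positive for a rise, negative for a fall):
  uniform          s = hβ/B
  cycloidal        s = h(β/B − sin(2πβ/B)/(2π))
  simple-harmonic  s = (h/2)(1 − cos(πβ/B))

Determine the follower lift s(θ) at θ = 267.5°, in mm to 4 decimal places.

seg 1 [0°–77.5°] uniform, h=10: full span → s += 10 → s = 10.0000
seg 2 [77.5°–276.2°] simple-harmonic, h=-10: θ=267.5° here. β=190, B=198.7. -10/2·(1 − cos(π·0.9562)) = -9.9528 → s = 0.0472

0.0472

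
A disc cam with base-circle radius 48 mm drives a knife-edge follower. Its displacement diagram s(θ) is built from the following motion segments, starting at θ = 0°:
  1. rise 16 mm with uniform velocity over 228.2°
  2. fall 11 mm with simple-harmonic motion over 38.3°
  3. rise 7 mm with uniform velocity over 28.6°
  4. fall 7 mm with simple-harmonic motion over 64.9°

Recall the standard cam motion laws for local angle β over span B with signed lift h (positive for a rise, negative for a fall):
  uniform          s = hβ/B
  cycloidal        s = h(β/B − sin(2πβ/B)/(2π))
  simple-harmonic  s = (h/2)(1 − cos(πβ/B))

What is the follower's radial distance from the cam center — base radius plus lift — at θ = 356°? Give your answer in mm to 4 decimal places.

seg 1 [0°–228.2°] uniform, h=16: full span → s += 16 → s = 16.0000
seg 2 [228.2°–266.5°] simple-harmonic, h=-11: full span → s += -11 → s = 5.0000
seg 3 [266.5°–295.1°] uniform, h=7: full span → s += 7 → s = 12.0000
seg 4 [295.1°–360°] simple-harmonic, h=-7: θ=356° here. β=60.9, B=64.9. -7/2·(1 − cos(π·0.9384)) = -6.9346 → s = 5.0654
radial distance = base radius + s = 48 + 5.0654 = 53.0654

53.0654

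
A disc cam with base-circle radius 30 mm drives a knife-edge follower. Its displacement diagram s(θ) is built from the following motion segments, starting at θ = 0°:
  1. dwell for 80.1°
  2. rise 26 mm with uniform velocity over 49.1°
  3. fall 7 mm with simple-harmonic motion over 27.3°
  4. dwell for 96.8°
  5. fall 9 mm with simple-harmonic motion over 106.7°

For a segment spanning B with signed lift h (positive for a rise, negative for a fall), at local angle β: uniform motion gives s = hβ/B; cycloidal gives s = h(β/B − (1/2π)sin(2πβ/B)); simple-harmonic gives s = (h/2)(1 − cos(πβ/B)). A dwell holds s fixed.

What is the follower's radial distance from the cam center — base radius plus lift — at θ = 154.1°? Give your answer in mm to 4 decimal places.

seg 1 [0°–80.1°] dwell: s stays 0.0000
seg 2 [80.1°–129.2°] uniform, h=26: full span → s += 26 → s = 26.0000
seg 3 [129.2°–156.5°] simple-harmonic, h=-7: θ=154.1° here. β=24.9, B=27.3. -7/2·(1 − cos(π·0.9121)) = -6.8674 → s = 19.1326
radial distance = base radius + s = 30 + 19.1326 = 49.1326

49.1326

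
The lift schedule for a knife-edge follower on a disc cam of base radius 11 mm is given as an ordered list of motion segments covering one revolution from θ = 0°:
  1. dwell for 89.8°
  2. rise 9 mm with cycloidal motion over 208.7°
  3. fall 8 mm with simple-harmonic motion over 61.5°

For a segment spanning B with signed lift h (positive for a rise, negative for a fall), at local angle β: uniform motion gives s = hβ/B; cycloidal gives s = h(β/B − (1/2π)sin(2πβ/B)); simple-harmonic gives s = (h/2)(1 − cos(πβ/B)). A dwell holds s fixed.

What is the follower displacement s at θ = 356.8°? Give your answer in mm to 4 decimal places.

seg 1 [0°–89.8°] dwell: s stays 0.0000
seg 2 [89.8°–298.5°] cycloidal, h=9: full span → s += 9 → s = 9.0000
seg 3 [298.5°–360°] simple-harmonic, h=-8: θ=356.8° here. β=58.3, B=61.5. -8/2·(1 − cos(π·0.9480)) = -7.9467 → s = 1.0533

1.0533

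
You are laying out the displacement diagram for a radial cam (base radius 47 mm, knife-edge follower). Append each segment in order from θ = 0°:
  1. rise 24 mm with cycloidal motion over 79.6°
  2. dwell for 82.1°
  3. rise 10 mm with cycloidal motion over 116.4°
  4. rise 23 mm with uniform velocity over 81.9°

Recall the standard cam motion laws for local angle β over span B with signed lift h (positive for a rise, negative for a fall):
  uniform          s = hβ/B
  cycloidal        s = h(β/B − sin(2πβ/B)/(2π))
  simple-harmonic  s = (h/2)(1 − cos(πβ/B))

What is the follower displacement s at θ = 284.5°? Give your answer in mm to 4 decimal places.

seg 1 [0°–79.6°] cycloidal, h=24: full span → s += 24 → s = 24.0000
seg 2 [79.6°–161.7°] dwell: s stays 24.0000
seg 3 [161.7°–278.1°] cycloidal, h=10: full span → s += 10 → s = 34.0000
seg 4 [278.1°–360°] uniform, h=23: θ=284.5° here. β=6.4, B=81.9. 23·6.4/81.9 = 1.7973 → s = 35.7973

35.7973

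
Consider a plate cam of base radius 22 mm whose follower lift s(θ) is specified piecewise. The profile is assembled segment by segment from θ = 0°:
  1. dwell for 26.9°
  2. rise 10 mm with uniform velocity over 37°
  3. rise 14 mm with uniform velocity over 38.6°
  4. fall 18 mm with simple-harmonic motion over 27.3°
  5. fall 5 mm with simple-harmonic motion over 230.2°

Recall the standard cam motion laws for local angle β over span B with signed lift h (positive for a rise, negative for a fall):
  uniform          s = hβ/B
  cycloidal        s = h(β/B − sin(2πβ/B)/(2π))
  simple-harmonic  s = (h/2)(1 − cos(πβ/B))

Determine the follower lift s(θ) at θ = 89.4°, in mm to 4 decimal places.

seg 1 [0°–26.9°] dwell: s stays 0.0000
seg 2 [26.9°–63.9°] uniform, h=10: full span → s += 10 → s = 10.0000
seg 3 [63.9°–102.5°] uniform, h=14: θ=89.4° here. β=25.5, B=38.6. 14·25.5/38.6 = 9.2487 → s = 19.2487

19.2487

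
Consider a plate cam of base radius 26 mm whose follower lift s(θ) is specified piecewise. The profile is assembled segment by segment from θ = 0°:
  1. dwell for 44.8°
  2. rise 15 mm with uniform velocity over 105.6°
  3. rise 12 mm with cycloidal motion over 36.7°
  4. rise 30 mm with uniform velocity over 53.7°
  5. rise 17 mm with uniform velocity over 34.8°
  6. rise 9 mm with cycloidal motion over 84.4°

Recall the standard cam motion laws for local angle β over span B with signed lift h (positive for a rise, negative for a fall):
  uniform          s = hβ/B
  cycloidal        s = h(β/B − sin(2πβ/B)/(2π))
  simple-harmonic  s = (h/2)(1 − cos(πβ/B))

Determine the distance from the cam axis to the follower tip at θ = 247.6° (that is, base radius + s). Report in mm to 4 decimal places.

seg 1 [0°–44.8°] dwell: s stays 0.0000
seg 2 [44.8°–150.4°] uniform, h=15: full span → s += 15 → s = 15.0000
seg 3 [150.4°–187.1°] cycloidal, h=12: full span → s += 12 → s = 27.0000
seg 4 [187.1°–240.8°] uniform, h=30: full span → s += 30 → s = 57.0000
seg 5 [240.8°–275.6°] uniform, h=17: θ=247.6° here. β=6.8, B=34.8. 17·6.8/34.8 = 3.3218 → s = 60.3218
radial distance = base radius + s = 26 + 60.3218 = 86.3218

86.3218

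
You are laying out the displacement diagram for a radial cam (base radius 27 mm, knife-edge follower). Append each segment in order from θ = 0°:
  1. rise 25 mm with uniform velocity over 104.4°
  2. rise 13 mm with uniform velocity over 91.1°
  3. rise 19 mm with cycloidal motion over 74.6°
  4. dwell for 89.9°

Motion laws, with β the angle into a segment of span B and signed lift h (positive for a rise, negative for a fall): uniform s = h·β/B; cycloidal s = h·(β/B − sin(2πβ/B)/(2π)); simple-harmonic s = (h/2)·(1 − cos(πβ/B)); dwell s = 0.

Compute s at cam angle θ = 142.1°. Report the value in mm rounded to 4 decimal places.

seg 1 [0°–104.4°] uniform, h=25: full span → s += 25 → s = 25.0000
seg 2 [104.4°–195.5°] uniform, h=13: θ=142.1° here. β=37.7, B=91.1. 13·37.7/91.1 = 5.3798 → s = 30.3798

30.3798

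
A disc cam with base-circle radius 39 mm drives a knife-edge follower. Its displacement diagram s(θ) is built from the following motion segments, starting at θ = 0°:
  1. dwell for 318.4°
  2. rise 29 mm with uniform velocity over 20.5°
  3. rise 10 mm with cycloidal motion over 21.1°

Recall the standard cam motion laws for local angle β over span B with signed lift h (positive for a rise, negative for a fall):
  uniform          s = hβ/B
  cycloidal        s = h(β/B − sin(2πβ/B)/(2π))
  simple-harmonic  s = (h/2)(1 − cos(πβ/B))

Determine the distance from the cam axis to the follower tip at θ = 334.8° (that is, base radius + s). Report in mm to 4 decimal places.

seg 1 [0°–318.4°] dwell: s stays 0.0000
seg 2 [318.4°–338.9°] uniform, h=29: θ=334.8° here. β=16.4, B=20.5. 29·16.4/20.5 = 23.2000 → s = 23.2000
radial distance = base radius + s = 39 + 23.2000 = 62.2000

62.2000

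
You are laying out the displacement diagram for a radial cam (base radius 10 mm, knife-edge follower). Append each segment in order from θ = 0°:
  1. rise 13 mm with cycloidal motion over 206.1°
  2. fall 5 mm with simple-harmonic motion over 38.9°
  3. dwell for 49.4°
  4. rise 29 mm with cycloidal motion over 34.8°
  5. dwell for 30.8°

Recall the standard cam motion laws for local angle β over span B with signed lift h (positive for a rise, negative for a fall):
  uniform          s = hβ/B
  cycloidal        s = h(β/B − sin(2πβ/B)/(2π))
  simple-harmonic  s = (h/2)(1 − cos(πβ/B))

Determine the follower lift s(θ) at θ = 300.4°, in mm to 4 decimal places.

seg 1 [0°–206.1°] cycloidal, h=13: full span → s += 13 → s = 13.0000
seg 2 [206.1°–245°] simple-harmonic, h=-5: full span → s += -5 → s = 8.0000
seg 3 [245°–294.4°] dwell: s stays 8.0000
seg 4 [294.4°–329.2°] cycloidal, h=29: θ=300.4° here. β=6, B=34.8. 29·(0.1724 − sin(2π·0.1724)/(2π)) = 0.9222 → s = 8.9222

8.9222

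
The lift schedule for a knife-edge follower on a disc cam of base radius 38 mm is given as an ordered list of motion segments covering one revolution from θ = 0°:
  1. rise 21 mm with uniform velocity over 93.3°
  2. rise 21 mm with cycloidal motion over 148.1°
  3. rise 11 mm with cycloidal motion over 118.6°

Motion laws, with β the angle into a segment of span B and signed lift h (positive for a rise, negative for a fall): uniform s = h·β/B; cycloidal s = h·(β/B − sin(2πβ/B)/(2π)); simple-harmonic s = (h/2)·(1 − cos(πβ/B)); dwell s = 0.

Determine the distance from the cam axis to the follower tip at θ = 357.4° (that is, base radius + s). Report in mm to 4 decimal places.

seg 1 [0°–93.3°] uniform, h=21: full span → s += 21 → s = 21.0000
seg 2 [93.3°–241.4°] cycloidal, h=21: full span → s += 21 → s = 42.0000
seg 3 [241.4°–360°] cycloidal, h=11: θ=357.4° here. β=116, B=118.6. 11·(0.9781 − sin(2π·0.9781)/(2π)) = 10.9992 → s = 52.9992
radial distance = base radius + s = 38 + 52.9992 = 90.9992

90.9992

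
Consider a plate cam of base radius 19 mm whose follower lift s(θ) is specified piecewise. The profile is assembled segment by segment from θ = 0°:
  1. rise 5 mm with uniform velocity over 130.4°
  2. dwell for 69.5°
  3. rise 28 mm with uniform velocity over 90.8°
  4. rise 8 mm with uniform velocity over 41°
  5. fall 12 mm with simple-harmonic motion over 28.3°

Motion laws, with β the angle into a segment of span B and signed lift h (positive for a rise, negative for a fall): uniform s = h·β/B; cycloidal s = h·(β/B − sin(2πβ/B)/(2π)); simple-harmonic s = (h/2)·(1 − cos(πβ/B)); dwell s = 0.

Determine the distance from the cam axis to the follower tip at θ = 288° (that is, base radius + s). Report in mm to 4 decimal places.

seg 1 [0°–130.4°] uniform, h=5: full span → s += 5 → s = 5.0000
seg 2 [130.4°–199.9°] dwell: s stays 5.0000
seg 3 [199.9°–290.7°] uniform, h=28: θ=288° here. β=88.1, B=90.8. 28·88.1/90.8 = 27.1674 → s = 32.1674
radial distance = base radius + s = 19 + 32.1674 = 51.1674

51.1674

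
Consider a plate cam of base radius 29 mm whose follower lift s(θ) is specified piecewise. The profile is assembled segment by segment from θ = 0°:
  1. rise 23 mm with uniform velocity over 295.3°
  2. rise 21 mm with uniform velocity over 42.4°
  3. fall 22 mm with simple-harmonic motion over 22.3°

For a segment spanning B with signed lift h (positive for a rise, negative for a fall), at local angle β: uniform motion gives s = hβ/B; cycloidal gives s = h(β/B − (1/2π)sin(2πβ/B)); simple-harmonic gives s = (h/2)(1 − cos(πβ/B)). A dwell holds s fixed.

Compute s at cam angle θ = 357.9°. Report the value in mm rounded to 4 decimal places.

seg 1 [0°–295.3°] uniform, h=23: full span → s += 23 → s = 23.0000
seg 2 [295.3°–337.7°] uniform, h=21: full span → s += 21 → s = 44.0000
seg 3 [337.7°–360°] simple-harmonic, h=-22: θ=357.9° here. β=20.2, B=22.3. -22/2·(1 − cos(π·0.9058)) = -21.5221 → s = 22.4779

22.4779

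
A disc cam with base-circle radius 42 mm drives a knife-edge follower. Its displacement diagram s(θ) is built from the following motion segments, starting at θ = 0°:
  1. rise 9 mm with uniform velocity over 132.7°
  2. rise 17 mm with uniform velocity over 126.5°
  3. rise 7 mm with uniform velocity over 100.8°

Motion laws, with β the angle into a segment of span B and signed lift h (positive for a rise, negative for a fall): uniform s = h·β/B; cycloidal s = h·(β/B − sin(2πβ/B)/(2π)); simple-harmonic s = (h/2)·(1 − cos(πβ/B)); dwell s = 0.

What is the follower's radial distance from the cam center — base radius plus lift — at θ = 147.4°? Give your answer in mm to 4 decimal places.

seg 1 [0°–132.7°] uniform, h=9: full span → s += 9 → s = 9.0000
seg 2 [132.7°–259.2°] uniform, h=17: θ=147.4° here. β=14.7, B=126.5. 17·14.7/126.5 = 1.9755 → s = 10.9755
radial distance = base radius + s = 42 + 10.9755 = 52.9755

52.9755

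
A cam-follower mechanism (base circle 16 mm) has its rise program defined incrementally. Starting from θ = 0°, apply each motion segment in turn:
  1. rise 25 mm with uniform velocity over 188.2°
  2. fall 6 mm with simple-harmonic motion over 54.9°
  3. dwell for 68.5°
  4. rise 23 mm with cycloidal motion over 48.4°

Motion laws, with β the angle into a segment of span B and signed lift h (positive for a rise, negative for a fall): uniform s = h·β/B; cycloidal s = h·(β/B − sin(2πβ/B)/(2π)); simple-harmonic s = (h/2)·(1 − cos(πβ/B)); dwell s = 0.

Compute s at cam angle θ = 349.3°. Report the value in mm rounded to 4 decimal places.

seg 1 [0°–188.2°] uniform, h=25: full span → s += 25 → s = 25.0000
seg 2 [188.2°–243.1°] simple-harmonic, h=-6: full span → s += -6 → s = 19.0000
seg 3 [243.1°–311.6°] dwell: s stays 19.0000
seg 4 [311.6°–360°] cycloidal, h=23: θ=349.3° here. β=37.7, B=48.4. 23·(0.7789 − sin(2π·0.7789)/(2π)) = 21.5156 → s = 40.5156

40.5156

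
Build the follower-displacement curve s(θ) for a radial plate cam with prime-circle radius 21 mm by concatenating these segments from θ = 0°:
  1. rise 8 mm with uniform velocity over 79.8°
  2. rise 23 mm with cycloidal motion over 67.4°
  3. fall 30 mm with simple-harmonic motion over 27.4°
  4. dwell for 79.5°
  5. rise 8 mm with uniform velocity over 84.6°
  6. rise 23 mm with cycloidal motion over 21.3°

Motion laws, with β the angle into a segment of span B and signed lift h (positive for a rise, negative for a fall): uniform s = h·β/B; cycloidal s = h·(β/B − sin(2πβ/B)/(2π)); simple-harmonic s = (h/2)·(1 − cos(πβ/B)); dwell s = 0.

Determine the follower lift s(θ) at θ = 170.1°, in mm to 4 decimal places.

seg 1 [0°–79.8°] uniform, h=8: full span → s += 8 → s = 8.0000
seg 2 [79.8°–147.2°] cycloidal, h=23: full span → s += 23 → s = 31.0000
seg 3 [147.2°–174.6°] simple-harmonic, h=-30: θ=170.1° here. β=22.9, B=27.4. -30/2·(1 − cos(π·0.8358)) = -28.0473 → s = 2.9527

2.9527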